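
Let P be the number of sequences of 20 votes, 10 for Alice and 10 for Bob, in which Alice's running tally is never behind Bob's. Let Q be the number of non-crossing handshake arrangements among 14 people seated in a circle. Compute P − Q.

Ballot sequences with n votes each where one side never trails are Dyck words, counted by C_n; here n = 10. So P = C_10 = 16796.
Non-crossing handshake pairings of 2n people are counted by C_n; 14 people gives n = 7. So Q = C_7 = 429.
P − Q = 16796 − 429 = 16367.

16367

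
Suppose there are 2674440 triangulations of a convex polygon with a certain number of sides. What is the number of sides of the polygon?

Triangulations of a convex m-gon are counted by C_{m−2}. The Catalan number equal to 2674440 is C_14.
So m − 2 = 14, giving m = 16 sides.

16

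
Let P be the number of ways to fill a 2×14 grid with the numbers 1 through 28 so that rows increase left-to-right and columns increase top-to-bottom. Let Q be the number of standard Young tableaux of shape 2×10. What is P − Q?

Standard Young tableaux of shape 2×n are counted by C_n; here n = 14. So P = C_14 = 2674440.
By the hook-length formula (or a Dyck-path bijection), SYT of shape 2×10 number C_10. So Q = C_10 = 16796.
P − Q = 2674440 − 16796 = 2657644.

2657644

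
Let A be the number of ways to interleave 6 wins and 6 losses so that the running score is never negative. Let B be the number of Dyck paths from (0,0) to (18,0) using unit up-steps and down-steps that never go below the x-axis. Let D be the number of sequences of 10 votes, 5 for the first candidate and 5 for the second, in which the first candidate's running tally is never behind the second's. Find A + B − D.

Reading a vote for the leader as '(' and for the other as ')' turns such a sequence into a balanced string of 6 pairs, so the count is C_6. So A = C_6 = 132.
A Dyck path with 9 up-steps and 9 down-steps has semilength 9, so there are C_9 of them. So B = C_9 = 4862.
Reading a vote for the leader as '(' and for the other as ')' turns such a sequence into a balanced string of 5 pairs, so the count is C_5. So D = C_5 = 42.
A + B − D = 132 + 4862 − 42 = 4952.

4952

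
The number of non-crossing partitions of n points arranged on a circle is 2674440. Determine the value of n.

14

Non-crossing partitions of [n] are counted by C_n. Since C_14 = 2674440, the index is 14.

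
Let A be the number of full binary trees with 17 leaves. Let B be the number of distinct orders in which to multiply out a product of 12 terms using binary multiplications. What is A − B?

Full binary trees with 17 leaves have 17−1 = 16 internal nodes, so there are C_16 of them. So A = C_16 = 35357670.
Parenthesizations of m factors correspond to full binary trees with m leaves, counted by C_{m−1}; m = 12 gives C_11. So B = C_11 = 58786.
A − B = 35357670 − 58786 = 35298884.

35298884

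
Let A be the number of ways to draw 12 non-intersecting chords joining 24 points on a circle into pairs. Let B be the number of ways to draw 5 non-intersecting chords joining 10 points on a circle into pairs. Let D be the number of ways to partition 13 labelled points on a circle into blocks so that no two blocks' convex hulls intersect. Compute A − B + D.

Pairing 24 circle points by 12 non-crossing chords gives C_12 matchings. So A = C_12 = 208012.
Pairing 10 circle points by 5 non-crossing chords gives C_5 matchings. So B = C_5 = 42.
Non-crossing partitions of an n-element set are counted by C_n; here n = 13. So D = C_13 = 742900.
A − B + D = 208012 − 42 + 742900 = 950870.

950870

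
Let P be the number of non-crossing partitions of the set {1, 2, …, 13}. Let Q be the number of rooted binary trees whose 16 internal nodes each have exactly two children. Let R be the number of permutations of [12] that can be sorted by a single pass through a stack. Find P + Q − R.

Non-crossing partitions of an n-element set are counted by C_n; here n = 13. So P = C_13 = 742900.
The number of full binary trees on 16 internal nodes is the Catalan number C_16. So Q = C_16 = 35357670.
Stack-sortable permutations are exactly the 231-avoiding ones, counted by C_n; here n = 12. So R = C_12 = 208012.
P + Q − R = 742900 + 35357670 − 208012 = 35892558.

35892558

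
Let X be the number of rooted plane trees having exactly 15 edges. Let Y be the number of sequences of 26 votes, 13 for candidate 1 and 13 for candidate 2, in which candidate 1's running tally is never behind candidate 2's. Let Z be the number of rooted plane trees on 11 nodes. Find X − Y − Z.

Rooted ordered trees with n edges are counted by C_n; here n = 15. So X = C_15 = 9694845.
Ballot sequences with n votes each where one side never trails are Dyck words, counted by C_n; here n = 13. So Y = C_13 = 742900.
A rooted plane tree on 11 nodes has 10 edges, and such trees are counted by C_10. So Z = C_10 = 16796.
X − Y − Z = 9694845 − 742900 − 16796 = 8935149.

8935149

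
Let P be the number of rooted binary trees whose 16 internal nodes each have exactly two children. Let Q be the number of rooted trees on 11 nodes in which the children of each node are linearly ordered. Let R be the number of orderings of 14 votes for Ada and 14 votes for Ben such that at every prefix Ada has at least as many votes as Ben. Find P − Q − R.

32666434

Full binary trees with n internal nodes are counted by C_n; here n = 16. So P = C_16 = 35357670.
A rooted plane tree on 11 nodes has 10 edges, and such trees are counted by C_10. So Q = C_10 = 16796.
Ballot sequences with n votes each where one side never trails are Dyck words, counted by C_n; here n = 14. So R = C_14 = 2674440.
P − Q − R = 35357670 − 16796 − 2674440 = 32666434.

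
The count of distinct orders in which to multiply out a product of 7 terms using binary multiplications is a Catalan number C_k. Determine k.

Parenthesizations of m factors correspond to full binary trees with m leaves, counted by C_{m−1}; m = 7 gives C_6.

6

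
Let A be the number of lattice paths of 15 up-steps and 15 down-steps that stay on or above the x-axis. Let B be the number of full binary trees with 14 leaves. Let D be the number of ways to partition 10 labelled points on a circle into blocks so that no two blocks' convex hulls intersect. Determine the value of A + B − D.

A Dyck path with 15 up-steps and 15 down-steps has semilength 15, so there are C_15 of them. So A = C_15 = 9694845.
Full binary trees with 14 leaves have 14−1 = 13 internal nodes, so there are C_13 of them. So B = C_13 = 742900.
Non-crossing partitions of an n-element set are counted by C_n; here n = 10. So D = C_10 = 16796.
A + B − D = 9694845 + 742900 − 16796 = 10420949.

10420949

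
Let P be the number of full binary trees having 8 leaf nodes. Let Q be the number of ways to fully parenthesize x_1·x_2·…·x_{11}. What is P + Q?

A full binary tree with L leaves has L−1 internal nodes and is counted by C_{L−1}; L = 8 gives C_7. So P = C_7 = 429.
Bracketing 11 factors into binary products is counted by C_{11−1} = C_10. So Q = C_10 = 16796.
P + Q = 429 + 16796 = 17225.

17225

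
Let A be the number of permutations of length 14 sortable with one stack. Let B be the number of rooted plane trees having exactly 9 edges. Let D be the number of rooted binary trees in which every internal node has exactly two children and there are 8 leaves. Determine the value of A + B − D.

By Knuth's characterisation, the stack-sortable permutations of length 14 are the 231-avoiders, numbering C_14. So A = C_14 = 2674440.
Rooted ordered trees with n edges are counted by C_n; here n = 9. So B = C_9 = 4862.
A full binary tree with L leaves has L−1 internal nodes and is counted by C_{L−1}; L = 8 gives C_7. So D = C_7 = 429.
A + B − D = 2674440 + 4862 − 429 = 2678873.

2678873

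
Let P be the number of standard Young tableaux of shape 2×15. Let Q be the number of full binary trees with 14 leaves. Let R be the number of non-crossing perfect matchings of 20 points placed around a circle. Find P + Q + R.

10454541

Standard Young tableaux of shape 2×n are counted by C_n; here n = 15. So P = C_15 = 9694845.
Full binary trees with 14 leaves have 14−1 = 13 internal nodes, so there are C_13 of them. So Q = C_13 = 742900.
Non-crossing perfect matchings of 2n points on a circle are counted by C_n; with 20 points, n = 10. So R = C_10 = 16796.
P + Q + R = 9694845 + 742900 + 16796 = 10454541.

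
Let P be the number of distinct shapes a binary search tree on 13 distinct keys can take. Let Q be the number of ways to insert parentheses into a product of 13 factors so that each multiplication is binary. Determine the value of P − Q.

534888

Rooted binary trees with 13 nodes (each child slot possibly empty) number C_13. So P = C_13 = 742900.
Ways to associate a product of 13 factors correspond to binary trees on 13 leaves, so the count is C_12. So Q = C_12 = 208012.
P − Q = 742900 − 208012 = 534888.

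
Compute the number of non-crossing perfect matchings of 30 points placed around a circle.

Non-crossing perfect matchings of 2n points on a circle are counted by C_n; with 30 points, n = 15.
C_15 = 9694845.

9694845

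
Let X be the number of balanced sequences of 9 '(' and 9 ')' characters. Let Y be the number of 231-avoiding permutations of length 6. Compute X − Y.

With 9 pairs the number of balanced bracket strings is the Catalan number C_9. So X = C_9 = 4862.
For any fixed pattern of length 3, the pattern-avoiding permutations of [6] number C_6. So Y = C_6 = 132.
X − Y = 4862 − 132 = 4730.

4730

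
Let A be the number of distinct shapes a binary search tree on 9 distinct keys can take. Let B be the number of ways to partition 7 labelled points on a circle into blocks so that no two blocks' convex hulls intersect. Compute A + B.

5291

Rooted binary trees with 9 nodes (each child slot possibly empty) number C_9. So A = C_9 = 4862.
The non-crossing partitions of [7] form a lattice of size C_7. So B = C_7 = 429.
A + B = 4862 + 429 = 5291.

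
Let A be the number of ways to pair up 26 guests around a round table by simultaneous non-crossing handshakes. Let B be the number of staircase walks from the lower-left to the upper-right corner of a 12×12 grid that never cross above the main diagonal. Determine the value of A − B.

With 26 = 2·13 people, non-crossing handshake pairings are non-crossing perfect matchings on a circle, counted by C_13. So A = C_13 = 742900.
Monotone paths in an n×n grid that stay weakly below the diagonal are counted by C_n; here n = 12. So B = C_12 = 208012.
A − B = 742900 − 208012 = 534888.

534888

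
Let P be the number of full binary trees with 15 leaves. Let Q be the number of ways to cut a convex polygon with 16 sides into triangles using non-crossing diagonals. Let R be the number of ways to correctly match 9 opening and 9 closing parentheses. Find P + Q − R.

5344018

Full binary trees with 15 leaves have 15−1 = 14 internal nodes, so there are C_14 of them. So P = C_14 = 2674440.
The number of triangulations of a 16-gon is the Catalan number C_14 (index = sides − 2). So Q = C_14 = 2674440.
A balanced arrangement of 9 bracket pairs is a Dyck word of semilength 9, so the count is C_9. So R = C_9 = 4862.
P + Q − R = 2674440 + 2674440 − 4862 = 5344018.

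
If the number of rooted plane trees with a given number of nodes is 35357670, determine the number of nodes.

Rooted ordered trees on m nodes are counted by C_{m−1}. The Catalan number equal to 35357670 is C_16.
So the index is 16, and the number of nodes is 16 + 1 = 17.

17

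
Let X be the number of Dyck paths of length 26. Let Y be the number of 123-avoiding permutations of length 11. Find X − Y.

684114

Dyck paths of semilength n (length 2n) are counted by C_n; here n = 13. So X = C_13 = 742900.
For any fixed pattern of length 3, the pattern-avoiding permutations of [11] number C_11. So Y = C_11 = 58786.
X − Y = 742900 − 58786 = 684114.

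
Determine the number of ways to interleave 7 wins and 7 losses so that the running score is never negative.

429

Ballot sequences with n votes each where one side never trails are Dyck words, counted by C_n; here n = 7.
C_7 = C_6 · 2(2·6+1)/(6+2) = 132 · 26/8 = 429.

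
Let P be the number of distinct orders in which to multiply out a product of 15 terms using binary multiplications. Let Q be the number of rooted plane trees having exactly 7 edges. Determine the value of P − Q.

2674011

Bracketing 15 factors into binary products is counted by C_{15−1} = C_14. So P = C_14 = 2674440.
Rooted ordered trees with n edges are counted by C_n; here n = 7. So Q = C_7 = 429.
P − Q = 2674440 − 429 = 2674011.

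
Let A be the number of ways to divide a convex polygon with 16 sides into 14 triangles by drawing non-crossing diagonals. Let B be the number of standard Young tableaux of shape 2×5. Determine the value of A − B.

The number of triangulations of a 16-gon is the Catalan number C_14 (index = sides − 2). So A = C_14 = 2674440.
By the hook-length formula (or a Dyck-path bijection), SYT of shape 2×5 number C_5. So B = C_5 = 42.
A − B = 2674440 − 42 = 2674398.

2674398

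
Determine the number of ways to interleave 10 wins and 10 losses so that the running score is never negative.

Ballot sequences with n votes each where one side never trails are Dyck words, counted by C_n; here n = 10.
C_10 = C(20,10)/11 = 184756/11 = 16796.

16796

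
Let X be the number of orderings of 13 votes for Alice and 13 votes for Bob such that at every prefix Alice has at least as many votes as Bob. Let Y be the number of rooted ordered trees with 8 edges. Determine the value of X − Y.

741470

Reading a vote for the leader as '(' and for the other as ')' turns such a sequence into a balanced string of 13 pairs, so the count is C_13. So X = C_13 = 742900.
A rooted plane tree with 8 edges has 9 nodes, and the count is C_8. So Y = C_8 = 1430.
X − Y = 742900 − 1430 = 741470.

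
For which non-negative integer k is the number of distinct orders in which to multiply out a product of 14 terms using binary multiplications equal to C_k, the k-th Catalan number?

Parenthesizations of m factors correspond to full binary trees with m leaves, counted by C_{m−1}; m = 14 gives C_13.

13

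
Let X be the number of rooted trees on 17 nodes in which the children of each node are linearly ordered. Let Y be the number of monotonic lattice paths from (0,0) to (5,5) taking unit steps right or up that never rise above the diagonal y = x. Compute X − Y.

35357628

A rooted plane tree on 17 nodes has 16 edges, and such trees are counted by C_16. So X = C_16 = 35357670.
Sub-diagonal monotone paths from (0,0) to (5,5) biject with Dyck paths of semilength 5, giving C_5. So Y = C_5 = 42.
X − Y = 35357670 − 42 = 35357628.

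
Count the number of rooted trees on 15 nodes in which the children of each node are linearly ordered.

A rooted plane tree on 15 nodes has 14 edges, and such trees are counted by C_14.
C_14 = 2674440.

2674440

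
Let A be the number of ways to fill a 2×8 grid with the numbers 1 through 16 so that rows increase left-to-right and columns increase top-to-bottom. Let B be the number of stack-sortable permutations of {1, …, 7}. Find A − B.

1001

Standard Young tableaux of shape 2×n are counted by C_n; here n = 8. So A = C_8 = 1430.
Stack-sortable permutations are exactly the 231-avoiding ones, counted by C_n; here n = 7. So B = C_7 = 429.
A − B = 1430 − 429 = 1001.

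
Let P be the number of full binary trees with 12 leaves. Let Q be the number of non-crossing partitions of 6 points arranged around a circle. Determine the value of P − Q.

58654

A full binary tree with L leaves has L−1 internal nodes and is counted by C_{L−1}; L = 12 gives C_11. So P = C_11 = 58786.
The non-crossing partitions of [6] form a lattice of size C_6. So Q = C_6 = 132.
P − Q = 58786 − 132 = 58654.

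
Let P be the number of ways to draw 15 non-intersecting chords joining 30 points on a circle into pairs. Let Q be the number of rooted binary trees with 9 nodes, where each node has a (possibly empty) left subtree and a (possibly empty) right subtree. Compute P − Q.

9689983

Non-crossing perfect matchings of 2n points on a circle are counted by C_n; with 30 points, n = 15. So P = C_15 = 9694845.
Binary trees (left/right distinguished) on n nodes are counted by C_n; here n = 9. So Q = C_9 = 4862.
P − Q = 9694845 − 4862 = 9689983.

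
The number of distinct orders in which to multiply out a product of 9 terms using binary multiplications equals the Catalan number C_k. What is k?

Bracketing 9 factors into binary products is counted by C_{9−1} = C_8.

8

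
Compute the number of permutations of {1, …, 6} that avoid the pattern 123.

132

Permutations of [n] avoiding any single length-3 pattern are counted by C_n; here n = 6.
C_6 = 132.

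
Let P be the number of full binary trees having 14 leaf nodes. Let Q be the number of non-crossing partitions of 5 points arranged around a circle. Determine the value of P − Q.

Full binary trees with 14 leaves have 14−1 = 13 internal nodes, so there are C_13 of them. So P = C_13 = 742900.
Non-crossing partitions of an n-element set are counted by C_n; here n = 5. So Q = C_5 = 42.
P − Q = 742900 − 42 = 742858.

742858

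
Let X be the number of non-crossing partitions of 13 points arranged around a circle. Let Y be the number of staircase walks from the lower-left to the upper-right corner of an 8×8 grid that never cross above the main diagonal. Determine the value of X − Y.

741470

The non-crossing partitions of [13] form a lattice of size C_13. So X = C_13 = 742900.
Monotone paths in an n×n grid that stay weakly below the diagonal are counted by C_n; here n = 8. So Y = C_8 = 1430.
X − Y = 742900 − 1430 = 741470.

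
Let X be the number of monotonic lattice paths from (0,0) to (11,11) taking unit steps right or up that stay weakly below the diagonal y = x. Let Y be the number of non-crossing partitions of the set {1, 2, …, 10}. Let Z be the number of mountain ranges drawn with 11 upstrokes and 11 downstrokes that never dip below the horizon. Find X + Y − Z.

16796

Sub-diagonal monotone paths from (0,0) to (11,11) biject with Dyck paths of semilength 11, giving C_11. So X = C_11 = 58786.
The non-crossing partitions of [10] form a lattice of size C_10. So Y = C_10 = 16796.
Dyck paths of semilength n (length 2n) are counted by C_n; here n = 11. So Z = C_11 = 58786.
X + Y − Z = 58786 + 16796 − 58786 = 16796.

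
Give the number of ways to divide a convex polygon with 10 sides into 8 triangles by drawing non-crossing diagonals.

1430

Triangulations of a convex m-gon are counted by C_{m−2}; with m = 10 this is C_8.
C_8 = C_7 · 2(2·7+1)/(7+2) = 429 · 30/9 = 1430.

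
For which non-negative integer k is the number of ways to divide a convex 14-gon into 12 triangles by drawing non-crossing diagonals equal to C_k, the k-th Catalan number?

A convex 14-gon is triangulated into 12 triangles, and the number of such triangulations is the Catalan number C_{14−2} = C_12.

12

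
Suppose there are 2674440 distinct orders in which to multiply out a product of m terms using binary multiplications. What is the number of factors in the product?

Parenthesizations of m factors are counted by C_{m−1}. Since C_14 = 2674440, the index is 14.
So the index is 14, and the number of factors is 14 + 1 = 15.

15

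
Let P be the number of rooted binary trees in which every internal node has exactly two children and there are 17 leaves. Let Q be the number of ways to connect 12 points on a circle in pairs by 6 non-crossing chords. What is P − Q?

Full binary trees with 17 leaves have 17−1 = 16 internal nodes, so there are C_16 of them. So P = C_16 = 35357670.
Pairing 12 circle points by 6 non-crossing chords gives C_6 matchings. So Q = C_6 = 132.
P − Q = 35357670 − 132 = 35357538.

35357538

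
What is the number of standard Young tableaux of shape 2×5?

42

Standard Young tableaux of shape 2×n are counted by C_n; here n = 5.
C_5 = C(10,5)/6 = 252/6 = 42.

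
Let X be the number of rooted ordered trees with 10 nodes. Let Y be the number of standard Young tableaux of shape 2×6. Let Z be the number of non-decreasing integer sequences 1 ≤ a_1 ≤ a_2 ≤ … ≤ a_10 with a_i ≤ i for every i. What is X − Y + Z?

21526

Rooted ordered (plane) trees on m nodes have m−1 edges and are counted by C_{m−1}; m = 10 gives C_9. So X = C_9 = 4862.
Standard Young tableaux of shape 2×n are counted by C_n; here n = 6. So Y = C_6 = 132.
Such sub-staircase sequences of length n are counted by C_n; here n = 10. So Z = C_10 = 16796.
X − Y + Z = 4862 − 132 + 16796 = 21526.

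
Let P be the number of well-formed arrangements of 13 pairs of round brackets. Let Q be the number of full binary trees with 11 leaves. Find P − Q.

726104

Balanced strings of n pairs of brackets are counted by C_n; here n = 13. So P = C_13 = 742900.
A full binary tree with L leaves has L−1 internal nodes and is counted by C_{L−1}; L = 11 gives C_10. So Q = C_10 = 16796.
P − Q = 742900 − 16796 = 726104.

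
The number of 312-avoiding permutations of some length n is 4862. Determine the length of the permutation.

9

Permutations of [n] avoiding a fixed length-3 pattern are counted by C_n. Since C_9 = 4862, the index is 9.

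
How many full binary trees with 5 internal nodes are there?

Full binary trees with n internal nodes are counted by C_n; here n = 5.
C_5 = C(10,5)/6 = 252/6 = 42.

42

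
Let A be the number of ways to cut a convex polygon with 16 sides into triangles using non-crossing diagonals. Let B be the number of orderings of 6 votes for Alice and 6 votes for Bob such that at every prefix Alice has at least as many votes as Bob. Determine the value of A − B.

2674308

Triangulations of a convex m-gon are counted by C_{m−2}; with m = 16 this is C_14. So A = C_14 = 2674440.
Ballot sequences with n votes each where one side never trails are Dyck words, counted by C_n; here n = 6. So B = C_6 = 132.
A − B = 2674440 − 132 = 2674308.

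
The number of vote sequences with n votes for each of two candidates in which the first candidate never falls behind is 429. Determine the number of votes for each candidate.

Such ballot sequences with n votes each are counted by C_n. The Catalan number equal to 429 is C_7.

7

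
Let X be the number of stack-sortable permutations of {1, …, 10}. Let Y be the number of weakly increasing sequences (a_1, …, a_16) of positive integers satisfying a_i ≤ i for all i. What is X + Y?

35374466

Stack-sortable permutations are exactly the 231-avoiding ones, counted by C_n; here n = 10. So X = C_10 = 16796.
Weakly increasing sequences with a_i ≤ i biject with Dyck paths of semilength 16, so there are C_16. So Y = C_16 = 35357670.
X + Y = 16796 + 35357670 = 35374466.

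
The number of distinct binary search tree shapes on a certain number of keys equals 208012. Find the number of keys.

Binary search tree shapes on n keys are counted by C_n. The Catalan number equal to 208012 is C_12.

12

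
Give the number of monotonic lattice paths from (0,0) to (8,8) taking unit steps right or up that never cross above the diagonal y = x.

1430

Monotone paths in an n×n grid that stay weakly below the diagonal are counted by C_n; here n = 8.
C_8 = 1430.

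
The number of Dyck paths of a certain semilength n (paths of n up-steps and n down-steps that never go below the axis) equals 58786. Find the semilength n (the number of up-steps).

Dyck paths of semilength n are counted by C_n; 58786 = C_11.

11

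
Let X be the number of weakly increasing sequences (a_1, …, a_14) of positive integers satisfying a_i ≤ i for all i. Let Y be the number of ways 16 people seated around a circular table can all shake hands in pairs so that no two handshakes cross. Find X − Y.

2673010

Weakly increasing sequences with a_i ≤ i biject with Dyck paths of semilength 14, so there are C_14. So X = C_14 = 2674440.
Non-crossing handshake pairings of 2n people are counted by C_n; 16 people gives n = 8. So Y = C_8 = 1430.
X − Y = 2674440 − 1430 = 2673010.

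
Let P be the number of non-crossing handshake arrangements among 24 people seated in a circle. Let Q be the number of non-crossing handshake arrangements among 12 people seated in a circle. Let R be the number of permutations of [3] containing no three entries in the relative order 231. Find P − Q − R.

With 24 = 2·12 people, non-crossing handshake pairings are non-crossing perfect matchings on a circle, counted by C_12. So P = C_12 = 208012.
With 12 = 2·6 people, non-crossing handshake pairings are non-crossing perfect matchings on a circle, counted by C_6. So Q = C_6 = 132.
Permutations of [n] avoiding any single length-3 pattern are counted by C_n; here n = 3. So R = C_3 = 5.
P − Q − R = 208012 − 132 − 5 = 207875.

207875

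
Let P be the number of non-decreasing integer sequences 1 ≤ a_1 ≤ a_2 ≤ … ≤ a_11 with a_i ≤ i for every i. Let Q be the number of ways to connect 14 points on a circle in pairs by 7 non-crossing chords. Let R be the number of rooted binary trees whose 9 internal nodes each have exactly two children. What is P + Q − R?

Weakly increasing sequences with a_i ≤ i biject with Dyck paths of semilength 11, so there are C_11. So P = C_11 = 58786.
Non-crossing perfect matchings of 2n points on a circle are counted by C_n; with 14 points, n = 7. So Q = C_7 = 429.
The number of full binary trees on 9 internal nodes is the Catalan number C_9. So R = C_9 = 4862.
P + Q − R = 58786 + 429 − 4862 = 54353.

54353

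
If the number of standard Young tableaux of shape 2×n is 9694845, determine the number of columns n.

Standard Young tableaux of shape 2×n are counted by C_n, and C_15 = 9694845.

15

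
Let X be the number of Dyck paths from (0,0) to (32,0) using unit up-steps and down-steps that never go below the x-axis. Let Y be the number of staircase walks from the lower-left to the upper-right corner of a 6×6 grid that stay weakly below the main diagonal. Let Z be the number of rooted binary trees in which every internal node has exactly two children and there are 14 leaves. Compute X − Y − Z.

A Dyck path with 16 up-steps and 16 down-steps has semilength 16, so there are C_16 of them. So X = C_16 = 35357670.
Monotone paths in an n×n grid that stay weakly below the diagonal are counted by C_n; here n = 6. So Y = C_6 = 132.
A full binary tree with L leaves has L−1 internal nodes and is counted by C_{L−1}; L = 14 gives C_13. So Z = C_13 = 742900.
X − Y − Z = 35357670 − 132 − 742900 = 34614638.

34614638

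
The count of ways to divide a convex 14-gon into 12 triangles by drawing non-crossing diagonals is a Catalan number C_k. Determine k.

12

The number of triangulations of a 14-gon is the Catalan number C_12 (index = sides − 2).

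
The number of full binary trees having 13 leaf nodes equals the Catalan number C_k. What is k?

12

Full binary trees with 13 leaves have 13−1 = 12 internal nodes, so there are C_12 of them.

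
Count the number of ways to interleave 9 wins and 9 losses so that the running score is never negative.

4862

Ballot sequences with n votes each where one side never trails are Dyck words, counted by C_n; here n = 9.
C_9 = C(18,9)/10 = 48620/10 = 4862.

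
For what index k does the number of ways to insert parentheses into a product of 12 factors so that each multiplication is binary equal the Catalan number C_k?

Parenthesizations of m factors correspond to full binary trees with m leaves, counted by C_{m−1}; m = 12 gives C_11.

11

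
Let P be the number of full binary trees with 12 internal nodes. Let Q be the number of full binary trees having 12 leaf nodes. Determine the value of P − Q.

149226

The number of full binary trees on 12 internal nodes is the Catalan number C_12. So P = C_12 = 208012.
Full binary trees with 12 leaves have 12−1 = 11 internal nodes, so there are C_11 of them. So Q = C_11 = 58786.
P − Q = 208012 − 58786 = 149226.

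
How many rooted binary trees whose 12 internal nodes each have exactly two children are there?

Full binary trees with n internal nodes are counted by C_n; here n = 12.
C_12 = C(24,12)/13 = 2704156/13 = 208012.

208012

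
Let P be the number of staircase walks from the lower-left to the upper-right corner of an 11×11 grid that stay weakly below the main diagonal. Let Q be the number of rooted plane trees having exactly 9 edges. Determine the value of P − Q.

Monotone paths in an n×n grid that stay weakly below the diagonal are counted by C_n; here n = 11. So P = C_11 = 58786.
Rooted ordered trees with n edges are counted by C_n; here n = 9. So Q = C_9 = 4862.
P − Q = 58786 − 4862 = 53924.

53924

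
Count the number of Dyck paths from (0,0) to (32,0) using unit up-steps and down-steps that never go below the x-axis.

Paths of 16 up- and 16 down-steps that never dip below the axis are Dyck paths; their count is C_16.
C_16 = 35357670.

35357670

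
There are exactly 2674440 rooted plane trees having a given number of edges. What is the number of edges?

14

Rooted ordered trees with n edges are counted by C_n, and C_14 = 2674440.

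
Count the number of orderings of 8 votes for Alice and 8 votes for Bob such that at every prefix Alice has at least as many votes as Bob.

Ballot sequences with n votes each where one side never trails are Dyck words, counted by C_n; here n = 8.
C_8 = C(16,8)/9 = 12870/9 = 1430.

1430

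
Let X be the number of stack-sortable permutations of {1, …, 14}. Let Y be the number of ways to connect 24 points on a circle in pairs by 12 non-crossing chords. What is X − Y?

2466428

Stack-sortable permutations are exactly the 231-avoiding ones, counted by C_n; here n = 14. So X = C_14 = 2674440.
Non-crossing perfect matchings of 2n points on a circle are counted by C_n; with 24 points, n = 12. So Y = C_12 = 208012.
X − Y = 2674440 − 208012 = 2466428.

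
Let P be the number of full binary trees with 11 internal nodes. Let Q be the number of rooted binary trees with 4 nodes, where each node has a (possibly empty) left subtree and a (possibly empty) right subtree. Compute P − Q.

58772

The number of full binary trees on 11 internal nodes is the Catalan number C_11. So P = C_11 = 58786.
There are C_n binary search tree shapes on n keys; with n = 4 that is C_4. So Q = C_4 = 14.
P − Q = 58786 − 14 = 58772.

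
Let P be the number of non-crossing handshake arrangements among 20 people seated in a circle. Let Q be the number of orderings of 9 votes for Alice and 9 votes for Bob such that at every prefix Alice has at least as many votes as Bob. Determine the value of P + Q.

21658

With 20 = 2·10 people, non-crossing handshake pairings are non-crossing perfect matchings on a circle, counted by C_10. So P = C_10 = 16796.
Reading a vote for the leader as '(' and for the other as ')' turns such a sequence into a balanced string of 9 pairs, so the count is C_9. So Q = C_9 = 4862.
P + Q = 16796 + 4862 = 21658.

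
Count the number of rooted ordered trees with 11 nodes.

Rooted ordered (plane) trees on m nodes have m−1 edges and are counted by C_{m−1}; m = 11 gives C_10.
C_10 = C_9 · 2(2·9+1)/(9+2) = 4862 · 38/11 = 16796.

16796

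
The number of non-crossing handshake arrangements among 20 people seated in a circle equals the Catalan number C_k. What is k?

10

Non-crossing handshake pairings of 2n people are counted by C_n; 20 people gives n = 10.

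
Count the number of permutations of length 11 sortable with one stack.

58786

Stack-sortable permutations are exactly the 231-avoiding ones, counted by C_n; here n = 11.
C_11 = C_10 · 2(2·10+1)/(10+2) = 16796 · 42/12 = 58786.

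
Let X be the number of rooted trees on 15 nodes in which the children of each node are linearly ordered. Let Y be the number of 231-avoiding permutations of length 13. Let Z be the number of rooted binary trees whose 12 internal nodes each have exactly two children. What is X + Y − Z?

3209328

Rooted ordered (plane) trees on m nodes have m−1 edges and are counted by C_{m−1}; m = 15 gives C_14. So X = C_14 = 2674440.
For any fixed pattern of length 3, the pattern-avoiding permutations of [13] number C_13. So Y = C_13 = 742900.
The number of full binary trees on 12 internal nodes is the Catalan number C_12. So Z = C_12 = 208012.
X + Y − Z = 2674440 + 742900 − 208012 = 3209328.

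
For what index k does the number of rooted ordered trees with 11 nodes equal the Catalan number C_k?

10

A rooted plane tree on 11 nodes has 10 edges, and such trees are counted by C_10.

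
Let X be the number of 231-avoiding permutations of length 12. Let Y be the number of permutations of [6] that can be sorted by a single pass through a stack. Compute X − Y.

207880

For any fixed pattern of length 3, the pattern-avoiding permutations of [12] number C_12. So X = C_12 = 208012.
Stack-sortable permutations are exactly the 231-avoiding ones, counted by C_n; here n = 6. So Y = C_6 = 132.
X − Y = 208012 − 132 = 207880.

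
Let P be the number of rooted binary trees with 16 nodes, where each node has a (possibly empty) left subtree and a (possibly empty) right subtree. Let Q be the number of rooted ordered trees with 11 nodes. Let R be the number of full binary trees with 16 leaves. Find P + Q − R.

Rooted binary trees with 16 nodes (each child slot possibly empty) number C_16. So P = C_16 = 35357670.
Rooted ordered (plane) trees on m nodes have m−1 edges and are counted by C_{m−1}; m = 11 gives C_10. So Q = C_10 = 16796.
Full binary trees with 16 leaves have 16−1 = 15 internal nodes, so there are C_15 of them. So R = C_15 = 9694845.
P + Q − R = 35357670 + 16796 − 9694845 = 25679621.

25679621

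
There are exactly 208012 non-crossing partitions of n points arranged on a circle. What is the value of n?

12

Non-crossing partitions of [n] are counted by C_n. The Catalan number equal to 208012 is C_12.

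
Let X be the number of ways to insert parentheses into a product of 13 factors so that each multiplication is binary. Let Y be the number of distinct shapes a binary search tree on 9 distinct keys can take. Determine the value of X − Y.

203150

Bracketing 13 factors into binary products is counted by C_{13−1} = C_12. So X = C_12 = 208012.
Rooted binary trees with 9 nodes (each child slot possibly empty) number C_9. So Y = C_9 = 4862.
X − Y = 208012 − 4862 = 203150.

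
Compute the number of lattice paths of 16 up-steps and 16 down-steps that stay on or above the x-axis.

35357670

A Dyck path with 16 up-steps and 16 down-steps has semilength 16, so there are C_16 of them.
C_16 = C_15 · 2(2·15+1)/(15+2) = 9694845 · 62/17 = 35357670.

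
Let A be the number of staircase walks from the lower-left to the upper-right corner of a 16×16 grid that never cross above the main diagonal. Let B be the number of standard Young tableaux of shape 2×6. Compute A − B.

Sub-diagonal monotone paths from (0,0) to (16,16) biject with Dyck paths of semilength 16, giving C_16. So A = C_16 = 35357670.
By the hook-length formula (or a Dyck-path bijection), SYT of shape 2×6 number C_6. So B = C_6 = 132.
A − B = 35357670 − 132 = 35357538.

35357538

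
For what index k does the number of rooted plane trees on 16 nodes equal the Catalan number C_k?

Rooted ordered (plane) trees on m nodes have m−1 edges and are counted by C_{m−1}; m = 16 gives C_15.

15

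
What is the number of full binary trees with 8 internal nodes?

1430

Full binary trees with n internal nodes are counted by C_n; here n = 8.
C_8 = C(16,8)/9 = 12870/9 = 1430.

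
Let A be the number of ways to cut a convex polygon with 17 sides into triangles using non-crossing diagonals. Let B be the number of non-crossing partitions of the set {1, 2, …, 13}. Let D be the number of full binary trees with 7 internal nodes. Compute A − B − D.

8951516

The number of triangulations of a 17-gon is the Catalan number C_15 (index = sides − 2). So A = C_15 = 9694845.
Non-crossing partitions of an n-element set are counted by C_n; here n = 13. So B = C_13 = 742900.
Full binary trees with n internal nodes are counted by C_n; here n = 7. So D = C_7 = 429.
A − B − D = 9694845 − 742900 − 429 = 8951516.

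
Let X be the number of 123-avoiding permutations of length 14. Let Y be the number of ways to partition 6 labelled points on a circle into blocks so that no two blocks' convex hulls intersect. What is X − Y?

2674308

For any fixed pattern of length 3, the pattern-avoiding permutations of [14] number C_14. So X = C_14 = 2674440.
Non-crossing partitions of an n-element set are counted by C_n; here n = 6. So Y = C_6 = 132.
X − Y = 2674440 − 132 = 2674308.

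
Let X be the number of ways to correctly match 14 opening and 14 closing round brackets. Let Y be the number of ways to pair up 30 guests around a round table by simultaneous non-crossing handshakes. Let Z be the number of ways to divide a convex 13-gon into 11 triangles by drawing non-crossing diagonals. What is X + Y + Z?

12428071

Balanced strings of n pairs of brackets are counted by C_n; here n = 14. So X = C_14 = 2674440.
Non-crossing handshake pairings of 2n people are counted by C_n; 30 people gives n = 15. So Y = C_15 = 9694845.
A convex 13-gon is triangulated into 11 triangles, and the number of such triangulations is the Catalan number C_{13−2} = C_11. So Z = C_11 = 58786.
X + Y + Z = 2674440 + 9694845 + 58786 = 12428071.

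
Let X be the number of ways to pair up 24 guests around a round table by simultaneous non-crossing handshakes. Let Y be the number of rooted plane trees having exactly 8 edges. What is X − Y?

Non-crossing handshake pairings of 2n people are counted by C_n; 24 people gives n = 12. So X = C_12 = 208012.
A rooted plane tree with 8 edges has 9 nodes, and the count is C_8. So Y = C_8 = 1430.
X − Y = 208012 − 1430 = 206582.

206582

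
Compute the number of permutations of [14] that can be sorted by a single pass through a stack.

2674440

By Knuth's characterisation, the stack-sortable permutations of length 14 are the 231-avoiders, numbering C_14.
C_14 = 2674440.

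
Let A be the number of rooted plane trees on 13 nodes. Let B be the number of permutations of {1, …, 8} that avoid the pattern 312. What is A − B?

206582

Rooted ordered (plane) trees on m nodes have m−1 edges and are counted by C_{m−1}; m = 13 gives C_12. So A = C_12 = 208012.
Permutations of [n] avoiding any single length-3 pattern are counted by C_n; here n = 8. So B = C_8 = 1430.
A − B = 208012 − 1430 = 206582.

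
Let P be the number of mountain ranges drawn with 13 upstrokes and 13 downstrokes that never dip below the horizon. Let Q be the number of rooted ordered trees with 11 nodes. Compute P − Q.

726104

Dyck paths of semilength n (length 2n) are counted by C_n; here n = 13. So P = C_13 = 742900.
A rooted plane tree on 11 nodes has 10 edges, and such trees are counted by C_10. So Q = C_10 = 16796.
P − Q = 742900 − 16796 = 726104.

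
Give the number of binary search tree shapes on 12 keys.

There are C_n binary search tree shapes on n keys; with n = 12 that is C_12.
C_12 = C_11 · 2(2·11+1)/(11+2) = 58786 · 46/13 = 208012.

208012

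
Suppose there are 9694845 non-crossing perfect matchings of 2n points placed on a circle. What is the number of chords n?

Non-crossing pairings of 2n points on a circle are counted by C_n. Since C_15 = 9694845, the index is 15.

15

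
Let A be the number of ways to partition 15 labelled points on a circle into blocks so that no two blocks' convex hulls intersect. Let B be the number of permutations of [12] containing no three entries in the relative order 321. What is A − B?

9486833

Non-crossing partitions of an n-element set are counted by C_n; here n = 15. So A = C_15 = 9694845.
Permutations of [n] avoiding any single length-3 pattern are counted by C_n; here n = 12. So B = C_12 = 208012.
A − B = 9694845 − 208012 = 9486833.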